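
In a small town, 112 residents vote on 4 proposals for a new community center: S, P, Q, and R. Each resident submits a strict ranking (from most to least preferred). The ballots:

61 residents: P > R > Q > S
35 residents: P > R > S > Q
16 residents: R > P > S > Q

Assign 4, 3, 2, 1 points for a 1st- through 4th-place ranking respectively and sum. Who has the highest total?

S: 61·1 + 35·2 + 16·2 = 163
P: 61·4 + 35·4 + 16·3 = 432
Q: 61·2 + 35·1 + 16·1 = 173
R: 61·3 + 35·3 + 16·4 = 352
P has the highest Borda score (432).

P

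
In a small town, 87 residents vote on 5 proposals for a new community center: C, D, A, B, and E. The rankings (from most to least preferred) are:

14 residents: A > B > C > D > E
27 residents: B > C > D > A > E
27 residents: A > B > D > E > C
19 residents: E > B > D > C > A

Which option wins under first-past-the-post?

First-place votes: C 0, D 0, A 41, B 27, E 19.
A has the most first-place votes.

A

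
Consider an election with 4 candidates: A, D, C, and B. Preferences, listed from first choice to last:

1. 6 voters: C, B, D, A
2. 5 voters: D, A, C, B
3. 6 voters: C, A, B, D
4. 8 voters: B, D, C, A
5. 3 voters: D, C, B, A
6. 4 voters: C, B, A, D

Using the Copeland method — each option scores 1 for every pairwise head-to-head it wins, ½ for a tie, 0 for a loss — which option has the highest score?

A: loses to D, C, and B → score 0.
D: beats A; ties C; loses to B → score 1.5.
C: beats A and B; ties D → score 2.5.
B: beats A and D; loses to C → score 2.
C has the best pairwise record.

C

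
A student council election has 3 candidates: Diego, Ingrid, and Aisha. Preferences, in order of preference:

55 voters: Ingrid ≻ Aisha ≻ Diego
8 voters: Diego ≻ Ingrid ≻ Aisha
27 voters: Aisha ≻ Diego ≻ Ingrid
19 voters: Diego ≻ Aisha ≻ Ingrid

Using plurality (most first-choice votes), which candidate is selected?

Ingrid

First-place votes: Diego 27, Ingrid 55, Aisha 27.
Ingrid has the most first-place votes.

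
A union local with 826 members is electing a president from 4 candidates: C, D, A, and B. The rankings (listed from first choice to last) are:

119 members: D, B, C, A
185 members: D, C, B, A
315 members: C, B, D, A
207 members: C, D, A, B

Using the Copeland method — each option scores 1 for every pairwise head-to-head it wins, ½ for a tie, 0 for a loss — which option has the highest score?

C

C: beats D, A, and B → score 3.
D: beats A and B; loses to C → score 2.
A: loses to C, D, and B → score 0.
B: beats A; loses to C and D → score 1.
C has the best pairwise record.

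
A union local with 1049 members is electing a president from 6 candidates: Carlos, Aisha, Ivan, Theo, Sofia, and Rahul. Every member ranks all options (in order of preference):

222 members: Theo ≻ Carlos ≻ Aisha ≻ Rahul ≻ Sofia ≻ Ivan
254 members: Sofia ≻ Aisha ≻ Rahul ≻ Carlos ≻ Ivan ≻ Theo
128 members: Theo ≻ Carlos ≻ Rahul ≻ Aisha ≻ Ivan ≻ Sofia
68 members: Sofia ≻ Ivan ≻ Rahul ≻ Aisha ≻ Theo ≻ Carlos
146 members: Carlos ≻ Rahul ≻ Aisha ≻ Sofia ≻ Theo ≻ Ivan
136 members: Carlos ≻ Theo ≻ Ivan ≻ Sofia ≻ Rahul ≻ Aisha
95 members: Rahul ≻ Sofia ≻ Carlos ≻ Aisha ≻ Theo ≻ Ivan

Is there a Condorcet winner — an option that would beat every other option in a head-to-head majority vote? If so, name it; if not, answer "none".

Carlos

Carlos vs Aisha: 727–322 for Carlos.
Carlos vs Ivan: 981–68 for Carlos.
Carlos vs Theo: 631–418 for Carlos.
Carlos vs Sofia: 632–417 for Carlos.
Carlos vs Rahul: 632–417 for Carlos.
Carlos beats every other option head-to-head.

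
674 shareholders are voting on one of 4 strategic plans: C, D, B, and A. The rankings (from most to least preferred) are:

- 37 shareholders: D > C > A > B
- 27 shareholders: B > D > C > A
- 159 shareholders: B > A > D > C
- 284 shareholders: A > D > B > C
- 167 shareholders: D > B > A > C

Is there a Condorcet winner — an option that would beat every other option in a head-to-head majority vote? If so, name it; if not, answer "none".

none

Checking pairwise contests:
D beats C 674–0.
A beats D 443–231.
D beats B 488–186.
B beats A 353–321.
Every option loses at least one head-to-head, so there is no Condorcet winner.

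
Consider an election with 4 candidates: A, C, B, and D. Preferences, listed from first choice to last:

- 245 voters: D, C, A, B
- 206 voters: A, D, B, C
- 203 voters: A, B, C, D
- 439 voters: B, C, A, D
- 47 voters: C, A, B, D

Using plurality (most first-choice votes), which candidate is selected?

B

First-place votes: A 409, C 47, B 439, D 245.
B has the most first-place votes.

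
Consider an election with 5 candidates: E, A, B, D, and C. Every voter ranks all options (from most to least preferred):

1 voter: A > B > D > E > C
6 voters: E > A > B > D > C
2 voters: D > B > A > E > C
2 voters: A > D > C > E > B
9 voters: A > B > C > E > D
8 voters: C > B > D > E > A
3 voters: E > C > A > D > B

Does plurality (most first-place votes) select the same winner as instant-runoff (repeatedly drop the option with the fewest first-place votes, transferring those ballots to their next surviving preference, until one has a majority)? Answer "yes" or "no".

Plurality — first-place votes: E 9, A 12, B 0, D 2, C 8. Winner: A.
Instant-runoff — R1 E 9, A 12, B 0, D 2, C 8 (B out); R2 E 9, A 12, D 2, C 8 (D out); R3 E 9, A 14, C 8 (C out); R4 E 17, A 14 (E winner). Winner: E.
The two methods disagree.

no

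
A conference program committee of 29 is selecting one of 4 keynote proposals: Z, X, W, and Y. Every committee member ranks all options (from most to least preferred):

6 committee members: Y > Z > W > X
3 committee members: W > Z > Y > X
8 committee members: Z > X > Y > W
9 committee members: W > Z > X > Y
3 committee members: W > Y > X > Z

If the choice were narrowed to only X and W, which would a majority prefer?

W

Voters preferring X to W: 8; preferring W to X: 21.
W wins the head-to-head.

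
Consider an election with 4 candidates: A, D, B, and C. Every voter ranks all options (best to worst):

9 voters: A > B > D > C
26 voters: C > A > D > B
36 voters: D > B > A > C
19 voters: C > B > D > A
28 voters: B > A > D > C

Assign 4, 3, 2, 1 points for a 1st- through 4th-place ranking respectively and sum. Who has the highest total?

B

A: 9·4 + 26·3 + 36·2 + 19·1 + 28·3 = 289
D: 9·2 + 26·2 + 36·4 + 19·2 + 28·2 = 308
B: 9·3 + 26·1 + 36·3 + 19·3 + 28·4 = 330
C: 9·1 + 26·4 + 36·1 + 19·4 + 28·1 = 253
B has the highest Borda score (330).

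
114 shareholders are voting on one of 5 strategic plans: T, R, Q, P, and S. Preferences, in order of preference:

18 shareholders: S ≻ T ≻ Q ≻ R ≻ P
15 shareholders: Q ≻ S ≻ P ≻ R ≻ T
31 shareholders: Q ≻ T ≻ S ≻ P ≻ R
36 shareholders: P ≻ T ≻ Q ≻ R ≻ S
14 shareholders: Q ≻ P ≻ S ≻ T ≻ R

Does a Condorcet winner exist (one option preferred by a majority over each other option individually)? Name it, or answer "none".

Q vs T: 60–54 for Q.
Q vs R: 114–0 for Q.
Q vs P: 78–36 for Q.
Q vs S: 96–18 for Q.
Q beats every other option head-to-head.

Q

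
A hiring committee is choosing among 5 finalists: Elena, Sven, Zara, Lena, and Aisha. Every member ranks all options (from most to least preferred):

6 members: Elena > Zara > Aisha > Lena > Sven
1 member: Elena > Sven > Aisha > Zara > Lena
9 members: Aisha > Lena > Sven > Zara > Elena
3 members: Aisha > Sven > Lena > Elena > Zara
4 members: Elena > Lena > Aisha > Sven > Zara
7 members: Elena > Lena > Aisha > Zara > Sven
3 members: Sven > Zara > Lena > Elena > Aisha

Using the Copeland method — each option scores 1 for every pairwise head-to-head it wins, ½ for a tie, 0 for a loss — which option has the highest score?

Elena: beats Sven, Zara, Lena, and Aisha → score 4.
Sven: beats Zara; loses to Elena, Lena, and Aisha → score 1.
Zara: loses to Elena, Sven, Lena, and Aisha → score 0.
Lena: beats Sven and Zara; loses to Elena and Aisha → score 2.
Aisha: beats Sven, Zara, and Lena; loses to Elena → score 3.
Elena has the best pairwise record.

Elena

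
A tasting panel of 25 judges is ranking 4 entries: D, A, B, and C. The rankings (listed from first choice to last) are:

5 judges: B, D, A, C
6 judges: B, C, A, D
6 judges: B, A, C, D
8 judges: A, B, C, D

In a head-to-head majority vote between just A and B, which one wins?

Voters preferring A to B: 8; preferring B to A: 17.
B wins the head-to-head.

B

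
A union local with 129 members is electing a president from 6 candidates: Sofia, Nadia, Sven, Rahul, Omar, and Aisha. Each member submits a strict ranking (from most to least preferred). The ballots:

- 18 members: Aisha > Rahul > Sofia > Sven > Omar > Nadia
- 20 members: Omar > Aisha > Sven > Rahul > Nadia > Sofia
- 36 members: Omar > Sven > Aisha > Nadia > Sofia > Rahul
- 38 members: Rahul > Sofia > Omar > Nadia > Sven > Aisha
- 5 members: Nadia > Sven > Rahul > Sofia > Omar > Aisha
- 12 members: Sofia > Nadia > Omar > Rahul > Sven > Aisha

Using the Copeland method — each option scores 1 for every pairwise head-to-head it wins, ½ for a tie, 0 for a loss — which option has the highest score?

Omar

Sofia: beats Nadia, Sven, and Omar; loses to Rahul and Aisha → score 3.
Nadia: loses to Sofia, Sven, Rahul, Omar, and Aisha → score 0.
Sven: beats Nadia and Aisha; loses to Sofia, Rahul, and Omar → score 2.
Rahul: beats Sofia, Nadia, and Sven; loses to Omar and Aisha → score 3.
Omar: beats Nadia, Sven, Rahul, and Aisha; loses to Sofia → score 4.
Aisha: beats Sofia, Nadia, and Rahul; loses to Sven and Omar → score 3.
Omar has the best pairwise record.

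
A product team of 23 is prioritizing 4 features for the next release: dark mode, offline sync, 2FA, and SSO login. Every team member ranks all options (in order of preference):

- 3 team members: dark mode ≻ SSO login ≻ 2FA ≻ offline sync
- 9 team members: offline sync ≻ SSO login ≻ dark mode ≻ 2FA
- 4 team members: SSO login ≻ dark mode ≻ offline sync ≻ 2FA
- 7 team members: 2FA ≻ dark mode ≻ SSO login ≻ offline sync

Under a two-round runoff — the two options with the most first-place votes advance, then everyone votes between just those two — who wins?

offline sync

Round 1 first-place votes: dark mode 3, offline sync 9, 2FA 7, SSO login 4.
offline sync and 2FA advance.
Runoff: offline sync is preferred to 2FA by 13 voters; 2FA by 10.
offline sync wins the runoff.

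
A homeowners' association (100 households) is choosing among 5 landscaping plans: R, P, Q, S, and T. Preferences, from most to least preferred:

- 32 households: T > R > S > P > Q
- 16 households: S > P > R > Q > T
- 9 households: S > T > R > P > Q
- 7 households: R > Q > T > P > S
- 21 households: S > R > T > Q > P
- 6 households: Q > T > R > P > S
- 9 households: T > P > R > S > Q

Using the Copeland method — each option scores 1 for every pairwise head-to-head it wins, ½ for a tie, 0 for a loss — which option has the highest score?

R: beats P, Q, and S; loses to T → score 3.
P: beats Q; loses to R, S, and T → score 1.
Q: loses to R, P, S, and T → score 0.
S: beats P and Q; loses to R and T → score 2.
T: beats R, P, Q, and S → score 4.
T has the best pairwise record.

T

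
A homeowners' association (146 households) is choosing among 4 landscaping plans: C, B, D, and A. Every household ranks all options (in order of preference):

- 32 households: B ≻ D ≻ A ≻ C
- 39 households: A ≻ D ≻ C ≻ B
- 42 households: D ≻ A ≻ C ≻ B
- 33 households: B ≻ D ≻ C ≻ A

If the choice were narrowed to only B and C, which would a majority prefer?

Voters preferring B to C: 65; preferring C to B: 81.
C wins the head-to-head.

C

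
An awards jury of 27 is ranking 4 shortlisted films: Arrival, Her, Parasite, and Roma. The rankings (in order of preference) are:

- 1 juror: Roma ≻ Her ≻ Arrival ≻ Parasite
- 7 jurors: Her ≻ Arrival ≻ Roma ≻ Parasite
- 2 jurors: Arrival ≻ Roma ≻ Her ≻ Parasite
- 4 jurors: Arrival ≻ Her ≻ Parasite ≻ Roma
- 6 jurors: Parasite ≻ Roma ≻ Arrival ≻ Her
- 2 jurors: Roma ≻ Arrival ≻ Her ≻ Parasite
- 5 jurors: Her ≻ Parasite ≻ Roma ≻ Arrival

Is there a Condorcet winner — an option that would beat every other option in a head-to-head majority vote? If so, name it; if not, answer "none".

Checking pairwise contests:
Roma beats Arrival 14–13.
Arrival beats Her 14–13.
Arrival beats Parasite 16–11.
Her beats Roma 16–11.
Every option loses at least one head-to-head, so there is no Condorcet winner.

none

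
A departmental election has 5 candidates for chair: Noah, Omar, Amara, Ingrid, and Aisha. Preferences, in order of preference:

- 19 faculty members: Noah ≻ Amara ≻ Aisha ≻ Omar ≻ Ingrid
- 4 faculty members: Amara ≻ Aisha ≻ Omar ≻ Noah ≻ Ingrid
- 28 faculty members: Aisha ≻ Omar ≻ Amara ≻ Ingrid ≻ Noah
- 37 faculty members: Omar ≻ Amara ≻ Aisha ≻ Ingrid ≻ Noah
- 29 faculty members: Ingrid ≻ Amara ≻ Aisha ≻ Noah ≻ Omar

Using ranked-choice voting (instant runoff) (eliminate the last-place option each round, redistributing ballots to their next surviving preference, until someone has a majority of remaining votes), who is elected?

Aisha

Round 1: Noah 19, Omar 37, Amara 4, Ingrid 29, Aisha 28. Eliminate Amara.
Round 2: Noah 19, Omar 37, Ingrid 29, Aisha 32. Eliminate Noah.
Round 3: Omar 37, Ingrid 29, Aisha 51. Eliminate Ingrid.
Round 4: Omar 37, Aisha 80. Aisha has a majority.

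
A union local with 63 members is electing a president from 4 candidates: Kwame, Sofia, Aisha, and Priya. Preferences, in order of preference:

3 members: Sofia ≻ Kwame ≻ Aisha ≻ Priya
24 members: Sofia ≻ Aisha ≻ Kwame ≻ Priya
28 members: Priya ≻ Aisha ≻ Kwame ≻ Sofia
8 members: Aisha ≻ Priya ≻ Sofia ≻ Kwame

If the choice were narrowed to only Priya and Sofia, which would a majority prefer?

Priya

Voters preferring Priya to Sofia: 36; preferring Sofia to Priya: 27.
Priya wins the head-to-head.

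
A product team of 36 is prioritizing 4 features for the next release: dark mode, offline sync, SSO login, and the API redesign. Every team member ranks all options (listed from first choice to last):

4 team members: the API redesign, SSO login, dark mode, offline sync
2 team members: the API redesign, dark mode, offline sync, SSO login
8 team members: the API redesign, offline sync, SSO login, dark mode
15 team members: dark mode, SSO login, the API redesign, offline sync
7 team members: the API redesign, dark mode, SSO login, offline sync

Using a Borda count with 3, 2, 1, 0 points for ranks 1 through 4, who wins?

dark mode: 4·1 + 2·2 + 8·0 + 15·3 + 7·2 = 67
offline sync: 4·0 + 2·1 + 8·2 + 15·0 + 7·0 = 18
SSO login: 4·2 + 2·0 + 8·1 + 15·2 + 7·1 = 53
the API redesign: 4·3 + 2·3 + 8·3 + 15·1 + 7·3 = 78
the API redesign has the highest Borda score (78).

the API redesign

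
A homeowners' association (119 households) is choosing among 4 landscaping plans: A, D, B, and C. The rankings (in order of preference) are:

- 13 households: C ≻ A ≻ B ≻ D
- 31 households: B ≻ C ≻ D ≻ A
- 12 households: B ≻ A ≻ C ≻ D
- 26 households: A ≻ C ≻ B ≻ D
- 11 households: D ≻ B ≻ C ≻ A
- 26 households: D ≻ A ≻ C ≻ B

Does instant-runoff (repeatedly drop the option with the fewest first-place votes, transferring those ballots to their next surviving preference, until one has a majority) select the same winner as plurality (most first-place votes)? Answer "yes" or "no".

Instant-runoff — R1 A 26, D 37, B 43, C 13 (C out); R2 A 39, D 37, B 43 (D out); R3 A 65, B 54 (A winner). Winner: A.
Plurality — first-place votes: A 26, D 37, B 43, C 13. Winner: B.
The two methods disagree.

no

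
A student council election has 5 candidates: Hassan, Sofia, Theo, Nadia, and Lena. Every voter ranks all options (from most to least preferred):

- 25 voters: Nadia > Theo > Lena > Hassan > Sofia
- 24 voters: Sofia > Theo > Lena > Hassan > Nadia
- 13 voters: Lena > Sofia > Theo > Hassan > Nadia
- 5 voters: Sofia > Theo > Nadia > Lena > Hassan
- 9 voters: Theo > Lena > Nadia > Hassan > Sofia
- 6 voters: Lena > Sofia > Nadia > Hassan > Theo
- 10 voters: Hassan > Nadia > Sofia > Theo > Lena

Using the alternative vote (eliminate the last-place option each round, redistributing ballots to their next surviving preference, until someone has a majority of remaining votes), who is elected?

Round 1: Hassan 10, Sofia 29, Theo 9, Nadia 25, Lena 19. Eliminate Theo.
Round 2: Hassan 10, Sofia 29, Nadia 25, Lena 28. Eliminate Hassan.
Round 3: Sofia 29, Nadia 35, Lena 28. Eliminate Lena.
Round 4: Sofia 48, Nadia 44. Sofia has a majority.

Sofia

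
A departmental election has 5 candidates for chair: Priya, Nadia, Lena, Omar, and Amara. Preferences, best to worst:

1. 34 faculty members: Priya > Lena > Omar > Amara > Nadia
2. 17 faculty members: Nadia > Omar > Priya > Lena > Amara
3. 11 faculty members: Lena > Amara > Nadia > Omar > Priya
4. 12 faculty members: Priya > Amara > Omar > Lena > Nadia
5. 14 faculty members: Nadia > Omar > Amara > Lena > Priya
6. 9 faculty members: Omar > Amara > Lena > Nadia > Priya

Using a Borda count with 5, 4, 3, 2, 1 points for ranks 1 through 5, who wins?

Priya: 34·5 + 17·3 + 11·1 + 12·5 + 14·1 + 9·1 = 315
Nadia: 34·1 + 17·5 + 11·3 + 12·1 + 14·5 + 9·2 = 252
Lena: 34·4 + 17·2 + 11·5 + 12·2 + 14·2 + 9·3 = 304
Omar: 34·3 + 17·4 + 11·2 + 12·3 + 14·4 + 9·5 = 329
Amara: 34·2 + 17·1 + 11·4 + 12·4 + 14·3 + 9·4 = 255
Omar has the highest Borda score (329).

Omar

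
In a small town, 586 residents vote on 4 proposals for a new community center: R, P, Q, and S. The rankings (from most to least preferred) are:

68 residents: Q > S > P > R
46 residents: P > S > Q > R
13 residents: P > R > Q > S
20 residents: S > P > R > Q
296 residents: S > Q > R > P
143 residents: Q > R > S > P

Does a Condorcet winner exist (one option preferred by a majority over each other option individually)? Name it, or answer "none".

S

S vs R: 430–156 for S.
S vs P: 527–59 for S.
S vs Q: 362–224 for S.
S beats every other option head-to-head.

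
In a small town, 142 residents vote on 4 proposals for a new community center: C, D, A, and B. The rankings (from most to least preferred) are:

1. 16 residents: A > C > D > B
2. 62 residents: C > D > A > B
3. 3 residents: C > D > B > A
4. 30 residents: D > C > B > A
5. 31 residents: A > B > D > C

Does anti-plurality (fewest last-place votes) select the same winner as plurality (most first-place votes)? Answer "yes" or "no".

no

Anti-plurality — last-place votes: C 31, D 0, A 33, B 78. Winner: D.
Plurality — first-place votes: C 65, D 30, A 47, B 0. Winner: C.
The two methods disagree.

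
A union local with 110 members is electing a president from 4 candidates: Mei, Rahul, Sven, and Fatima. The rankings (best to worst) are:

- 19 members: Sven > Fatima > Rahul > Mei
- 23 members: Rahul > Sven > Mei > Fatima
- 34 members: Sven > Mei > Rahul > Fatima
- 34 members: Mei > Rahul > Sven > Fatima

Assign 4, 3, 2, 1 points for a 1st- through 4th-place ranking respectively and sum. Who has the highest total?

Mei: 19·1 + 23·2 + 34·3 + 34·4 = 303
Rahul: 19·2 + 23·4 + 34·2 + 34·3 = 300
Sven: 19·4 + 23·3 + 34·4 + 34·2 = 349
Fatima: 19·3 + 23·1 + 34·1 + 34·1 = 148
Sven has the highest Borda score (349).

Sven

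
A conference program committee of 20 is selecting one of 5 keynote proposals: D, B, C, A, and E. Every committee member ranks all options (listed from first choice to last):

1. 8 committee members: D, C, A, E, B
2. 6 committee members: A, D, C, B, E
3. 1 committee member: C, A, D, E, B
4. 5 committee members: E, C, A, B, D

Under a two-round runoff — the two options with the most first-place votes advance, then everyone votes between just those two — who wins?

Round 1 first-place votes: D 8, B 0, C 1, A 6, E 5.
D and A advance.
Runoff: D is preferred to A by 8 voters; A by 12.
A wins the runoff.

A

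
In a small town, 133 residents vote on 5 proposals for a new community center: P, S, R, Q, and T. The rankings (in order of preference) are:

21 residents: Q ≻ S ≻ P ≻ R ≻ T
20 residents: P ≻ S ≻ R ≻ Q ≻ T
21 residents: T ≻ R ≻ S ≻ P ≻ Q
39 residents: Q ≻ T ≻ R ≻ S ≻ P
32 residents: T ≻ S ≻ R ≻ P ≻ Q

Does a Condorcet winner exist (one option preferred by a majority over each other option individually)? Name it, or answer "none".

Checking pairwise contests:
S beats P 113–20.
T beats S 92–41.
S beats R 73–60.
P beats Q 73–60.
Q beats T 80–53.
Every option loses at least one head-to-head, so there is no Condorcet winner.

none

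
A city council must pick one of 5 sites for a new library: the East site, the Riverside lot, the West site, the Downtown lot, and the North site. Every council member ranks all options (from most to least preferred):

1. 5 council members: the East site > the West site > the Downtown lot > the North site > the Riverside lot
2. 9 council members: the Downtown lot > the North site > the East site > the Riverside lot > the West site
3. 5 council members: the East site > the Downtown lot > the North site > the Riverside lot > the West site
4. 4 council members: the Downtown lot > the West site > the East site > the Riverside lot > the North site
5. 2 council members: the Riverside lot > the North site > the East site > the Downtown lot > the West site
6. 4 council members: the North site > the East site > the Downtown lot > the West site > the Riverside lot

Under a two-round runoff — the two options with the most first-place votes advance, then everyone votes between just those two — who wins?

Round 1 first-place votes: the East site 10, the Riverside lot 2, the West site 0, the Downtown lot 13, the North site 4.
the Downtown lot and the East site advance.
Runoff: the Downtown lot is preferred to the East site by 13 voters; the East site by 16.
the East site wins the runoff.

the East site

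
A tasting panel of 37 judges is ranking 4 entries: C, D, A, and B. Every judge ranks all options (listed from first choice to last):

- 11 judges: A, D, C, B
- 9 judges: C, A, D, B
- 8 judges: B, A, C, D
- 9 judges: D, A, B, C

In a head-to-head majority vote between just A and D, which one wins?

Voters preferring A to D: 28; preferring D to A: 9.
A wins the head-to-head.

A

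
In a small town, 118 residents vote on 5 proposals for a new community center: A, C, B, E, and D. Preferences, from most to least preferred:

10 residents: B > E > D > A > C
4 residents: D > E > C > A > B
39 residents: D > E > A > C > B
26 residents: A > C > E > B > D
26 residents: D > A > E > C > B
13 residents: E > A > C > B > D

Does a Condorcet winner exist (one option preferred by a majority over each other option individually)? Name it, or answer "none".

D vs A: 79–39 for D.
D vs C: 79–39 for D.
D vs B: 69–49 for D.
D vs E: 69–49 for D.
D beats every other option head-to-head.

D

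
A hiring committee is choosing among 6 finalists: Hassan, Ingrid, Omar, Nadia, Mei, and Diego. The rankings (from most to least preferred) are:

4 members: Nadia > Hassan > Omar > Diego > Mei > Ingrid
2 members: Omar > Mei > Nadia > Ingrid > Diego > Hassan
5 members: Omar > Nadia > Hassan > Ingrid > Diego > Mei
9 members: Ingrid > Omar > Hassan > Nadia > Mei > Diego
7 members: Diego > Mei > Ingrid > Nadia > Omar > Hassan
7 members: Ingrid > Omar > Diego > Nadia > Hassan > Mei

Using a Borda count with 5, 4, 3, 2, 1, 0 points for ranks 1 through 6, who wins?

Omar

Hassan: 4·4 + 2·0 + 5·3 + 9·3 + 7·0 + 7·1 = 65
Ingrid: 4·0 + 2·2 + 5·2 + 9·5 + 7·3 + 7·5 = 115
Omar: 4·3 + 2·5 + 5·5 + 9·4 + 7·1 + 7·4 = 118
Nadia: 4·5 + 2·3 + 5·4 + 9·2 + 7·2 + 7·2 = 92
Mei: 4·1 + 2·4 + 5·0 + 9·1 + 7·4 + 7·0 = 49
Diego: 4·2 + 2·1 + 5·1 + 9·0 + 7·5 + 7·3 = 71
Omar has the highest Borda score (118).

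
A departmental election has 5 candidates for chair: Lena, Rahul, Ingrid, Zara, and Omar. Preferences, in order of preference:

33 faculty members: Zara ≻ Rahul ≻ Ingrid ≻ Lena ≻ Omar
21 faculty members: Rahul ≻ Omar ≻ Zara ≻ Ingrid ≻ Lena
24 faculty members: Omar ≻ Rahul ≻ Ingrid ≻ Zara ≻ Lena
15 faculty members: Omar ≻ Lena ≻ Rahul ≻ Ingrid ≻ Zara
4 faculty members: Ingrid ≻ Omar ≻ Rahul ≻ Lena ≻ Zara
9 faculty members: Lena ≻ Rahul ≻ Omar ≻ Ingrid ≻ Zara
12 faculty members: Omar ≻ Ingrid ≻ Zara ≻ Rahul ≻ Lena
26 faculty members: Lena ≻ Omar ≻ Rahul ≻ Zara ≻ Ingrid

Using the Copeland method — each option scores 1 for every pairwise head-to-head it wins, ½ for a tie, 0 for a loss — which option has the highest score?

Omar

Lena: loses to Rahul, Ingrid, Zara, and Omar → score 0.
Rahul: beats Lena, Ingrid, and Zara; loses to Omar → score 3.
Ingrid: beats Lena; loses to Rahul, Zara, and Omar → score 1.
Zara: beats Lena and Ingrid; loses to Rahul and Omar → score 2.
Omar: beats Lena, Rahul, Ingrid, and Zara → score 4.
Omar has the best pairwise record.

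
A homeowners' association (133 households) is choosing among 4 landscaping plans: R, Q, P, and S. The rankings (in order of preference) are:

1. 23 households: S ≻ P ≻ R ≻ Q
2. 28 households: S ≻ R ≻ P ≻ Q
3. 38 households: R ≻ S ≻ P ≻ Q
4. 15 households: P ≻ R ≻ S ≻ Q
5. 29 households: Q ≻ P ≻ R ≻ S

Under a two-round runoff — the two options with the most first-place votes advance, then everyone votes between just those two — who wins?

R

Round 1 first-place votes: R 38, Q 29, P 15, S 51.
S and R advance.
Runoff: S is preferred to R by 51 voters; R by 82.
R wins the runoff.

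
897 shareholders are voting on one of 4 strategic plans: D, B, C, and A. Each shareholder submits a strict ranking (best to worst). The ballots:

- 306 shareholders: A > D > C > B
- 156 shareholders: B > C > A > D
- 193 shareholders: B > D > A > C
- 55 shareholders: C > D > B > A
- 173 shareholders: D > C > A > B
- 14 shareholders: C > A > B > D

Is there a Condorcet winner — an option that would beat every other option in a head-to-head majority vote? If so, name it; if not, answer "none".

A vs D: 476–421 for A.
A vs B: 493–404 for A.
A vs C: 499–398 for A.
A beats every other option head-to-head.

A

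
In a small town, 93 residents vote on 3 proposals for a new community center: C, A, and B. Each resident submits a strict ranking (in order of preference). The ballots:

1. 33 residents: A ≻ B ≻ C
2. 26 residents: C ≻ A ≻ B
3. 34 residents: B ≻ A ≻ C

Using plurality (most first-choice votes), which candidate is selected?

First-place votes: C 26, A 33, B 34.
B has the most first-place votes.

B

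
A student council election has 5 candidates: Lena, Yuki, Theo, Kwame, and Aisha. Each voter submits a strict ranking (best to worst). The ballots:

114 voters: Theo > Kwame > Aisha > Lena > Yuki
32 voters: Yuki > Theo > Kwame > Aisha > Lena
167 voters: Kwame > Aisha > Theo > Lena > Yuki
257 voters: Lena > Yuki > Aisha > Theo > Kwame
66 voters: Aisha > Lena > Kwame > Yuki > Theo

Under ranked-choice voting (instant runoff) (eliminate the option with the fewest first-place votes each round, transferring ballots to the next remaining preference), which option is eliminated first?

Yuki

Round 1: Lena 257, Yuki 32, Theo 114, Kwame 167, Aisha 66. Eliminate Yuki.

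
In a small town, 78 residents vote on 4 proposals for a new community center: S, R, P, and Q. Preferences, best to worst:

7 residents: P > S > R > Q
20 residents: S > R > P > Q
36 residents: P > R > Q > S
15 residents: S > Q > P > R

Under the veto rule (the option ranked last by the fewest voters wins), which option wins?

Last-place votes: S 36, R 15, P 0, Q 27.
P is ranked last by the fewest voters, so P wins.

P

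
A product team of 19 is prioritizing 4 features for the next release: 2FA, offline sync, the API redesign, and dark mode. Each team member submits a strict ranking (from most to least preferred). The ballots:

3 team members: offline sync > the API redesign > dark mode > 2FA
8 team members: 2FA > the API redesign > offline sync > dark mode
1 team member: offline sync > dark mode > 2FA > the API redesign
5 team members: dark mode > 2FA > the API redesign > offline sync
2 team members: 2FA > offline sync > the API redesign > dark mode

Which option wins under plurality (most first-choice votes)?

2FA

First-place votes: 2FA 10, offline sync 4, the API redesign 0, dark mode 5.
2FA has the most first-place votes.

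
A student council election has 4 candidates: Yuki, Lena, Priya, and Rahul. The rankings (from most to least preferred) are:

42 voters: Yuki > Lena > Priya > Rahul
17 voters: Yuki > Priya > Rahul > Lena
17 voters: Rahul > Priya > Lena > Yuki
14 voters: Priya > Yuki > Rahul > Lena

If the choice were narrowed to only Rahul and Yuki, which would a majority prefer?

Yuki

Voters preferring Rahul to Yuki: 17; preferring Yuki to Rahul: 73.
Yuki wins the head-to-head.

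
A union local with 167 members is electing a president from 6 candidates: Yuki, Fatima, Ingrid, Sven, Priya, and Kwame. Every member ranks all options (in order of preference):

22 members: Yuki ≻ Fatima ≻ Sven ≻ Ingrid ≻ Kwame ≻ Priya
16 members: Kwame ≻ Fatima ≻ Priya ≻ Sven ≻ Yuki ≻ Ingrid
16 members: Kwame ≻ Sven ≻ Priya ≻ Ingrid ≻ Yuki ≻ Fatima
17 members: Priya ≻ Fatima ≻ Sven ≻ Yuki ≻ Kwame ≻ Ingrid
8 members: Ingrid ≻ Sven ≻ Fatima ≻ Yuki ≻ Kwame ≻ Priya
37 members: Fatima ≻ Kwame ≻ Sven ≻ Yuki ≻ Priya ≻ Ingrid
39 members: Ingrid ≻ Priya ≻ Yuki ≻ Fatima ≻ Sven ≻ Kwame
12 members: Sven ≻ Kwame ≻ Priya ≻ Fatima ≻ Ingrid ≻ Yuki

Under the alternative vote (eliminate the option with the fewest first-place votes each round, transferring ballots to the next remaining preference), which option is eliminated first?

Sven

Round 1: Yuki 22, Fatima 37, Ingrid 47, Sven 12, Priya 17, Kwame 32. Eliminate Sven.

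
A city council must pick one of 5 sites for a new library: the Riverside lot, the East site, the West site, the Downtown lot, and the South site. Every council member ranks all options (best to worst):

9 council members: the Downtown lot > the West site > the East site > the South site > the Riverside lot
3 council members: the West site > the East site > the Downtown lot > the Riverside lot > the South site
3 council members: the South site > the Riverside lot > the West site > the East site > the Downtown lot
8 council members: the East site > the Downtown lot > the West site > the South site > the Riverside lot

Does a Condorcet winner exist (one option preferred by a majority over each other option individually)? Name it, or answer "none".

none

Checking pairwise contests:
the East site beats the Riverside lot 20–3.
the West site beats the East site 15–8.
the Downtown lot beats the West site 17–6.
the East site beats the Downtown lot 14–9.
the East site beats the South site 20–3.
Every option loses at least one head-to-head, so there is no Condorcet winner.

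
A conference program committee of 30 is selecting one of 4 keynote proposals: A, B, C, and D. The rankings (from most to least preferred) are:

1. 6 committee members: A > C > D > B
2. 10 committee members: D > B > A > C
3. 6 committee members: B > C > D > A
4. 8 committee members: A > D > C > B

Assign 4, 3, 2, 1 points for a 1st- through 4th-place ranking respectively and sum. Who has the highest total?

A: 6·4 + 10·2 + 6·1 + 8·4 = 82
B: 6·1 + 10·3 + 6·4 + 8·1 = 68
C: 6·3 + 10·1 + 6·3 + 8·2 = 62
D: 6·2 + 10·4 + 6·2 + 8·3 = 88
D has the highest Borda score (88).

D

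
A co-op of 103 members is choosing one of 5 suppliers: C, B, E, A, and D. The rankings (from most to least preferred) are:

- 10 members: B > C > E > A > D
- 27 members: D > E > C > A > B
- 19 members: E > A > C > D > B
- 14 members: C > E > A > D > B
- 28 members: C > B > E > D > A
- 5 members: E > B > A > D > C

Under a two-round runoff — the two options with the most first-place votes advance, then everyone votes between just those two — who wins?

Round 1 first-place votes: C 42, B 10, E 24, A 0, D 27.
C and D advance.
Runoff: C is preferred to D by 71 voters; D by 32.
C wins the runoff.

C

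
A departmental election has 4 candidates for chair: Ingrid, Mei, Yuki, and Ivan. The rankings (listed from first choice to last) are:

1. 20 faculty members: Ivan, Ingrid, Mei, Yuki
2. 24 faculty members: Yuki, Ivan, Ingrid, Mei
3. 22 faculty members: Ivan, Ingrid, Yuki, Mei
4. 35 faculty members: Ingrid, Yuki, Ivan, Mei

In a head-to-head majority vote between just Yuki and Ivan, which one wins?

Voters preferring Yuki to Ivan: 59; preferring Ivan to Yuki: 42.
Yuki wins the head-to-head.

Yuki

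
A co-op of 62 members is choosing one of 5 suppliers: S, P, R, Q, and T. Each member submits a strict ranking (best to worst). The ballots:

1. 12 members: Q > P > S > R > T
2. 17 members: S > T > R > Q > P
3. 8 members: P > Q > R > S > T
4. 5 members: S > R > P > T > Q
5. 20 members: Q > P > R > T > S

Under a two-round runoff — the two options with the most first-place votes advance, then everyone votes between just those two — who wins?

Q

Round 1 first-place votes: S 22, P 8, R 0, Q 32, T 0.
Q and S advance.
Runoff: Q is preferred to S by 40 voters; S by 22.
Q wins the runoff.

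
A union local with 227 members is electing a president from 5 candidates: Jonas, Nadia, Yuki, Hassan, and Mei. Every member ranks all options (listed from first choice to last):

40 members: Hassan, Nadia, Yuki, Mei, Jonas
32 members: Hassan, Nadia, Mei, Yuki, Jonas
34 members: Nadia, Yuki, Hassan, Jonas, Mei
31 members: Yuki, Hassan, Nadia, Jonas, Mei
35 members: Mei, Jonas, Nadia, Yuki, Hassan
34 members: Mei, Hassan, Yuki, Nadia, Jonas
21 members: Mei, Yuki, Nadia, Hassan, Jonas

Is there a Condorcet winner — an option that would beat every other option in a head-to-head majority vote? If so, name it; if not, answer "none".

Checking pairwise contests:
Nadia beats Jonas 192–35.
Hassan beats Nadia 137–90.
Nadia beats Yuki 141–86.
Yuki beats Hassan 121–106.
Nadia beats Mei 137–90.
Every option loses at least one head-to-head, so there is no Condorcet winner.

none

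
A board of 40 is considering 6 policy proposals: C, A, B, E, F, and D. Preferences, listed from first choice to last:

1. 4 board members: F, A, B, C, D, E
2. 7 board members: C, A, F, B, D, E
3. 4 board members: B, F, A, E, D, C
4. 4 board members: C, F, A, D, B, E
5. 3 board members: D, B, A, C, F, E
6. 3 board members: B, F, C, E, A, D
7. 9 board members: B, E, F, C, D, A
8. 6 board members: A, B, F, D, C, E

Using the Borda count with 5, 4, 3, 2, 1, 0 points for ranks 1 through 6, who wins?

C: 4·2 + 7·5 + 4·0 + 4·5 + 3·2 + 3·3 + 9·2 + 6·1 = 102
A: 4·4 + 7·4 + 4·3 + 4·3 + 3·3 + 3·1 + 9·0 + 6·5 = 110
B: 4·3 + 7·2 + 4·5 + 4·1 + 3·4 + 3·5 + 9·5 + 6·4 = 146
E: 4·0 + 7·0 + 4·2 + 4·0 + 3·0 + 3·2 + 9·4 + 6·0 = 50
F: 4·5 + 7·3 + 4·4 + 4·4 + 3·1 + 3·4 + 9·3 + 6·3 = 133
D: 4·1 + 7·1 + 4·1 + 4·2 + 3·5 + 3·0 + 9·1 + 6·2 = 59
B has the highest Borda score (146).

B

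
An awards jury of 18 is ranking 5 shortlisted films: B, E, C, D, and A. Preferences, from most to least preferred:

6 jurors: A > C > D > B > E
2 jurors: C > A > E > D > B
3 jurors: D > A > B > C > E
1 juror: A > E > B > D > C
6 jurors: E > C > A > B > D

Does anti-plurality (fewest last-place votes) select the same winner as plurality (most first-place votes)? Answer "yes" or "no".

yes

Anti-plurality — last-place votes: B 2, E 9, C 1, D 6, A 0. Winner: A.
Plurality — first-place votes: B 0, E 6, C 2, D 3, A 7. Winner: A.
The two methods agree.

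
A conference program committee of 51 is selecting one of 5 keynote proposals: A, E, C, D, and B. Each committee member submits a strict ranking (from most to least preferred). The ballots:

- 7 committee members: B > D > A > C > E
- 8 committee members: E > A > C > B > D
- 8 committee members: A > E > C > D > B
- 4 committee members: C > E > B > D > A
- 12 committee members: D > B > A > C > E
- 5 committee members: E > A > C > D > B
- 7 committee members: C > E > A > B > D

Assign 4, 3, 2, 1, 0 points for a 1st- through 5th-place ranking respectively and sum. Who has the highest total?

A: 7·2 + 8·3 + 8·4 + 4·0 + 12·2 + 5·3 + 7·2 = 123
E: 7·0 + 8·4 + 8·3 + 4·3 + 12·0 + 5·4 + 7·3 = 109
C: 7·1 + 8·2 + 8·2 + 4·4 + 12·1 + 5·2 + 7·4 = 105
D: 7·3 + 8·0 + 8·1 + 4·1 + 12·4 + 5·1 + 7·0 = 86
B: 7·4 + 8·1 + 8·0 + 4·2 + 12·3 + 5·0 + 7·1 = 87
A has the highest Borda score (123).

A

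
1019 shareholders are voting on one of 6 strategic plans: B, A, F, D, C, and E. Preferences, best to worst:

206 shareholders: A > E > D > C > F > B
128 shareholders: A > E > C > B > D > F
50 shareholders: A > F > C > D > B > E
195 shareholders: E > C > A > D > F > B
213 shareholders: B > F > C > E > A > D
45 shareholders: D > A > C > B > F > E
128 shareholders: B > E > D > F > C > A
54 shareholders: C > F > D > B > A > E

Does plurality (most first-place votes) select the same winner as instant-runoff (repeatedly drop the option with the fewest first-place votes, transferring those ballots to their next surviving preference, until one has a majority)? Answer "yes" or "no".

Plurality — first-place votes: B 341, A 384, F 0, D 45, C 54, E 195. Winner: A.
Instant-runoff — R1 B 341, A 384, F 0, D 45, C 54, E 195 (F out); R2 B 341, A 384, D 45, C 54, E 195 (D out); R3 B 341, A 429, C 54, E 195 (C out); R4 B 395, A 429, E 195 (E out); R5 B 395, A 624 (A winner). Winner: A.
The two methods agree.

yes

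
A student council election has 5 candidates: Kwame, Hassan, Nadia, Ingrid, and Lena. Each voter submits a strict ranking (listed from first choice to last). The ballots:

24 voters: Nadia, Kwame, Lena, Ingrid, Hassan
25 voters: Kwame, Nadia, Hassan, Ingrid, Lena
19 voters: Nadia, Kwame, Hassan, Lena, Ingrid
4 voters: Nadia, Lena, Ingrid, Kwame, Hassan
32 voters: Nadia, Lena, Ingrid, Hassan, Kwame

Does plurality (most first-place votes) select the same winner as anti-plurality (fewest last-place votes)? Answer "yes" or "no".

Plurality — first-place votes: Kwame 25, Hassan 0, Nadia 79, Ingrid 0, Lena 0. Winner: Nadia.
Anti-plurality — last-place votes: Kwame 32, Hassan 28, Nadia 0, Ingrid 19, Lena 25. Winner: Nadia.
The two methods agree.

yes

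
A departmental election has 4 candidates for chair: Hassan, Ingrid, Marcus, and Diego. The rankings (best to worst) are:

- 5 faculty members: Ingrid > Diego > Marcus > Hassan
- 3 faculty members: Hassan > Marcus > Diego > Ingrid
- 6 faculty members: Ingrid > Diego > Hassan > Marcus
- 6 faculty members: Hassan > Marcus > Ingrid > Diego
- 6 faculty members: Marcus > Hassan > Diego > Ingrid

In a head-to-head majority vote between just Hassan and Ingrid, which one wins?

Hassan

Voters preferring Hassan to Ingrid: 15; preferring Ingrid to Hassan: 11.
Hassan wins the head-to-head.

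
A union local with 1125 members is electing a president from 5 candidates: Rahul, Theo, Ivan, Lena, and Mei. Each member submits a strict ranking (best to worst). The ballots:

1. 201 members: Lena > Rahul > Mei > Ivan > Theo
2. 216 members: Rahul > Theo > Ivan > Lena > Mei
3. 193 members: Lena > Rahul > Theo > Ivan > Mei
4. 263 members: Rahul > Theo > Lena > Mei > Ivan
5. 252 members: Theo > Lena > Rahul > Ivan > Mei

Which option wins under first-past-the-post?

Rahul

First-place votes: Rahul 479, Theo 252, Ivan 0, Lena 394, Mei 0.
Rahul has the most first-place votes.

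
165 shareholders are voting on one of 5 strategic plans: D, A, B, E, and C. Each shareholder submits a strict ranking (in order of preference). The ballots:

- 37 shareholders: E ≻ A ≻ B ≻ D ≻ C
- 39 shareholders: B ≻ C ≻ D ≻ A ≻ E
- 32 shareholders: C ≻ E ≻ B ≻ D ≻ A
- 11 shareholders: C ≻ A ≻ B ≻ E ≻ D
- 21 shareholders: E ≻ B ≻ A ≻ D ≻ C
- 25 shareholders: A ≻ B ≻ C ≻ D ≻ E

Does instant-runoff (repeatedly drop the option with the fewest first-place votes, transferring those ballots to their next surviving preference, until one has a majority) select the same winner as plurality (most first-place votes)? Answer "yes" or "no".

Instant-runoff — R1 D 0, A 25, B 39, E 58, C 43 (D out); R2 A 25, B 39, E 58, C 43 (A out); R3 B 64, E 58, C 43 (C out); R4 B 75, E 90 (E winner). Winner: E.
Plurality — first-place votes: D 0, A 25, B 39, E 58, C 43. Winner: E.
The two methods agree.

yes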